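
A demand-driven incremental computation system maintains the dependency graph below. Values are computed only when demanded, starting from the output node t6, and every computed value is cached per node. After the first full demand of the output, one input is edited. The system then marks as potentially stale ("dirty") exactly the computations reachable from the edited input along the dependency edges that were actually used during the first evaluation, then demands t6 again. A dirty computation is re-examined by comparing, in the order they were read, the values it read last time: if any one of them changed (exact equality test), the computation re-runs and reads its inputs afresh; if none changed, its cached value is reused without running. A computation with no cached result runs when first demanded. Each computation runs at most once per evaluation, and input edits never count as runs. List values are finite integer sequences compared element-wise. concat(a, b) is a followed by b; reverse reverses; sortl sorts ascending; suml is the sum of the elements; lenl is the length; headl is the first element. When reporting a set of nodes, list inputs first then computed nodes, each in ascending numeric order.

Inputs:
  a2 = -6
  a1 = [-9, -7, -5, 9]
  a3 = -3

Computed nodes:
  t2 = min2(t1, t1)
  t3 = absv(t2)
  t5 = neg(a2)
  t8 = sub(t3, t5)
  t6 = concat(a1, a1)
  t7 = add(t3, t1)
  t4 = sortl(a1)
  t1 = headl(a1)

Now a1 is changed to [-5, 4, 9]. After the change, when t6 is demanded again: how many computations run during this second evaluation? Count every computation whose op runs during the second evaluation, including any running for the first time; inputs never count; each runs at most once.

Computations that run: t6 — 1 in total.

First evaluation (everything demanded from the output):
  t6 = concat([-9, -7, -5, 9], [-9, -7, -5, 9]) = [-9, -7, -5, 9, -9, -7, -5, 9]

Propagation after the edit:
  t6: runs — a1 [-9, -7, -5, 9]->[-5, 4, 9]; a1 [-9, -7, -5, 9]->[-5, 4, 9]; result [-5, 4, 9, -5, 4, 9].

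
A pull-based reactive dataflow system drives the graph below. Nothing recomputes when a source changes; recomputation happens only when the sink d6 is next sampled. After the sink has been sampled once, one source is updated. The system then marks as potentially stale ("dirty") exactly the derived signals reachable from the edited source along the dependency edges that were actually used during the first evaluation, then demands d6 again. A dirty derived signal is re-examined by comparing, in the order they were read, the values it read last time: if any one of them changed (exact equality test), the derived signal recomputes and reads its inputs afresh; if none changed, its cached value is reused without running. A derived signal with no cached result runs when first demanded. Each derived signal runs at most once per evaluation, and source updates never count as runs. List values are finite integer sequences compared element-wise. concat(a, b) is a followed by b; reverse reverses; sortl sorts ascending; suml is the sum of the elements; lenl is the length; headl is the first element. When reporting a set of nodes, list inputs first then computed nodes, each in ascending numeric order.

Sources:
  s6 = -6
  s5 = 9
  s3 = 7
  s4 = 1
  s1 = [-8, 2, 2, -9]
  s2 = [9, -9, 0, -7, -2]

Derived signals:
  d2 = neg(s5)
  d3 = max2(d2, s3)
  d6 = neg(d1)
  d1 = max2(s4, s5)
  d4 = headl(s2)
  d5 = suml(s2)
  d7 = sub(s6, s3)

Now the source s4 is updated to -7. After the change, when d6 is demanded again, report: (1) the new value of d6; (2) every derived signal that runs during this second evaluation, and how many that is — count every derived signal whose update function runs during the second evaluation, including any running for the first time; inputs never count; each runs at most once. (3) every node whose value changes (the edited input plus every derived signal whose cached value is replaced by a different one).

First evaluation (everything demanded from the output):
  d1 = max2(1, 9) = 9
  d6 = neg(9) = -9

Propagation after the edit:
  d1: runs — s4 1->-7; result 9 (same value as before).
  d6: checked — values it read are unchanged (d1 unchanged); reused cached -9 without running.

Key observation: the change is absorbed at d1 — it re-runs but produces the same value, and the output's value is unchanged.

New value of d6: -9.
Derived signals that run: d1 — 1 in total.
Values that change: s4.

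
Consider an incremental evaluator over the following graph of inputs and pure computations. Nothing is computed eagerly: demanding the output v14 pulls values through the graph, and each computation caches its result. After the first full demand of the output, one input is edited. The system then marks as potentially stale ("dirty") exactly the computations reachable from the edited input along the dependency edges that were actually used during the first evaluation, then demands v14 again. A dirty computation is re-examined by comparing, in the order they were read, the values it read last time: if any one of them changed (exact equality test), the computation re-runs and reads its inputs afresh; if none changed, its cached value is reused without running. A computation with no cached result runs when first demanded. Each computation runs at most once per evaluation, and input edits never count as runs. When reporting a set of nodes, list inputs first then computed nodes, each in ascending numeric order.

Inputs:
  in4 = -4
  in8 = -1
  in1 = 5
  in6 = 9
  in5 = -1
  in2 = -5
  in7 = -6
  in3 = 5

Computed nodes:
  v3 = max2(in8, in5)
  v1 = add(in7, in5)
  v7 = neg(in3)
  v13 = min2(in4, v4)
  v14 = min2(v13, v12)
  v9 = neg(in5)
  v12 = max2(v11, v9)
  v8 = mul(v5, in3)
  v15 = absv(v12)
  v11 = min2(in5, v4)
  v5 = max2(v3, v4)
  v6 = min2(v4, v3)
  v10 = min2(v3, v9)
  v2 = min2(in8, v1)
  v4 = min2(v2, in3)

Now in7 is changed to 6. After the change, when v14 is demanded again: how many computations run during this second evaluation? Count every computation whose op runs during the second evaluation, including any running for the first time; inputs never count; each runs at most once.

Initial pass — values computed on the first demand:
  v1 = add(-6, -1) = -7
  v2 = min2(-1, -7) = -7
  v4 = min2(-7, 5) = -7
  v9 = neg(-1) = 1
  v11 = min2(-1, -7) = -7
  v12 = max2(-7, 1) = 1
  v13 = min2(-4, -7) = -7
  v14 = min2(-7, 1) = -7

Second demand — change propagation:
  v1: re-runs because in7 -6->6; new result 5.
  v2: re-runs because v1 -7->5; new result -1.
  v4: re-runs because v2 -7->-1; new result -1.
  v11: re-runs because v4 -7->-1; new result -1.
  v12: re-runs because v11 -7->-1; new result 1 (unchanged).
  v13: re-runs because v4 -7->-1; new result -4.
  v14: re-runs because v13 -7->-4; new result -4.

Run set: v1, v2, v4, v11, v12, v13, v14 (7 run).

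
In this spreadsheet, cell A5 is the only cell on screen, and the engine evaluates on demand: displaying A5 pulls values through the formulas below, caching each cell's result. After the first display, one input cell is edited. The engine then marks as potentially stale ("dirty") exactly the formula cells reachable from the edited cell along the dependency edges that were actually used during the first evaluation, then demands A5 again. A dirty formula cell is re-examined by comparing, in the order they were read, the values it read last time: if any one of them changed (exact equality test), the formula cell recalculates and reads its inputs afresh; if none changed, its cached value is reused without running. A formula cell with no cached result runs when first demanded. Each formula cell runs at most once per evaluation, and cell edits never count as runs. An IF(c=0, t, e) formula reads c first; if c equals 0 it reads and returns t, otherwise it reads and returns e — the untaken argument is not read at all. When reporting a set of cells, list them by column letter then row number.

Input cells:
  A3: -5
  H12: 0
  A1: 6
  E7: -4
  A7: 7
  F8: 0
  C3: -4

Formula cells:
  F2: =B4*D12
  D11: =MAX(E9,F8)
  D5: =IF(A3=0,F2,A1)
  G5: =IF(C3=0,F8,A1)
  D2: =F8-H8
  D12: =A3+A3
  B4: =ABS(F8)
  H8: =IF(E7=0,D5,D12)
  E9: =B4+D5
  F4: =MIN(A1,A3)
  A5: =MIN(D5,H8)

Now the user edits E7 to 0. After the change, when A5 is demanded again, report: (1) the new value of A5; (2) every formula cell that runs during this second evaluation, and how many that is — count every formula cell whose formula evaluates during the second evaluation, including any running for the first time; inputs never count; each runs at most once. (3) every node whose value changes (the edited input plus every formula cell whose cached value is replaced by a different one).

A5 now evaluates to 6.
Run set: A5, H8 (2 run).
Changed values: A5, E7, H8.

Initial pass — values computed on the first demand:
  D5 = IF(A3=0: A3=-5 -> else branch A1) = 6
  D12 = -5 + -5 = -10
  H8 = IF(E7=0: E7=-4 -> else branch D12) = -10
  A5 = MIN(6, -10) = -10

Second demand — change propagation:
  H8: re-runs because E7 -4->0; new result 6.
  A5: re-runs because H8 -10->6; new result 6.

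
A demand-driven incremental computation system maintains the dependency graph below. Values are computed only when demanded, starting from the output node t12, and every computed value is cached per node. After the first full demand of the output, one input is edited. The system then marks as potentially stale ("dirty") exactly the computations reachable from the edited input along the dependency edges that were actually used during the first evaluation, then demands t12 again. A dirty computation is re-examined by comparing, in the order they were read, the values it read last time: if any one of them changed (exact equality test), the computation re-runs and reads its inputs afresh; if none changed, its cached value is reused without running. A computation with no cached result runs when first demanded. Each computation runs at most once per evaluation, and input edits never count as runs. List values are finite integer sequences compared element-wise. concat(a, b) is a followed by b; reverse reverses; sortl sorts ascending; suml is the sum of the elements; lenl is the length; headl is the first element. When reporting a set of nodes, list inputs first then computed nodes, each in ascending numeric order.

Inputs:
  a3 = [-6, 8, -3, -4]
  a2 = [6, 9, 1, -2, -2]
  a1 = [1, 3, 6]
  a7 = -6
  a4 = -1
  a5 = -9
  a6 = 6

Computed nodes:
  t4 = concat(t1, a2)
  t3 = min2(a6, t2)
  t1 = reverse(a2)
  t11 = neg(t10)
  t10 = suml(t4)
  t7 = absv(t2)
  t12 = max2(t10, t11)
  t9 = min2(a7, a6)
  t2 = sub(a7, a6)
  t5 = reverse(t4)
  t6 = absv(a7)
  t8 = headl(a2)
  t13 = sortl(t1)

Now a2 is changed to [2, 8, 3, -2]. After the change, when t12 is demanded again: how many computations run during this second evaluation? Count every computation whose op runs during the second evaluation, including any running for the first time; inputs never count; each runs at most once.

Computations that run: t1, t4, t10, t11, t12 — 5 in total.

First evaluation (everything demanded from the output):
  t1 = reverse([6, 9, 1, -2, -2]) = [-2, -2, 1, 9, 6]
  t4 = concat([-2, -2, 1, 9, 6], [6, 9, 1, -2, -2]) = [-2, -2, 1, 9, 6, 6, 9, 1, -2, -2]
  t10 = suml([-2, -2, 1, 9, 6, 6, 9, 1, -2, -2]) = 24
  t11 = neg(24) = -24
  t12 = max2(24, -24) = 24

Propagation after the edit:
  t1: runs — a2 [6, 9, 1, -2, -2]->[2, 8, 3, -2]; result [-2, 3, 8, 2].
  t4: runs — t1 [-2, -2, 1, 9, 6]->[-2, 3, 8, 2]; a2 [6, 9, 1, -2, -2]->[2, 8, 3, -2]; result [-2, 3, 8, 2, 2, 8, 3, -2].
  t10: runs — t4 [-2, -2, 1, 9, 6, 6, 9, 1, -2, -2]->[-2, 3, 8, 2, 2, 8, 3, -2]; result 22.
  t11: runs — t10 24->22; result -22.
  t12: runs — t10 24->22; t11 -24->-22; result 22.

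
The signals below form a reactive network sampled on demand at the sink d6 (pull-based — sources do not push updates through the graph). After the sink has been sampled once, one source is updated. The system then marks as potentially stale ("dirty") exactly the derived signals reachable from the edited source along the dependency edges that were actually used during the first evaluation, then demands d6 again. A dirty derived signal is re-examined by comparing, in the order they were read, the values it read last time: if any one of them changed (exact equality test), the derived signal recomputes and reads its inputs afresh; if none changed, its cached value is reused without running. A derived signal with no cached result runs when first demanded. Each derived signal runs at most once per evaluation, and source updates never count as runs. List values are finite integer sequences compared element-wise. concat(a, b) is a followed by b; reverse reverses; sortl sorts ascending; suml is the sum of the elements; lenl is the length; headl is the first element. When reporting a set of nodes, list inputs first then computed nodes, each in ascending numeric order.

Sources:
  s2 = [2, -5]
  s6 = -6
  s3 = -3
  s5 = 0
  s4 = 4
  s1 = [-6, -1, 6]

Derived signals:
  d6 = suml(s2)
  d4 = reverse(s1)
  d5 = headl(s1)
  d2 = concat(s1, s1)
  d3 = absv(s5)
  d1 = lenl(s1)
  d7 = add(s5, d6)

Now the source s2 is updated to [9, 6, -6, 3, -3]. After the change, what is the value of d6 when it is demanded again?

d6 now evaluates to 9.

Initial pass — values computed on the first demand:
  d6 = suml([2, -5]) = -3

Second demand — change propagation:
  d6: re-runs because s2 [2, -5]->[9, 6, -6, 3, -3]; new result 9.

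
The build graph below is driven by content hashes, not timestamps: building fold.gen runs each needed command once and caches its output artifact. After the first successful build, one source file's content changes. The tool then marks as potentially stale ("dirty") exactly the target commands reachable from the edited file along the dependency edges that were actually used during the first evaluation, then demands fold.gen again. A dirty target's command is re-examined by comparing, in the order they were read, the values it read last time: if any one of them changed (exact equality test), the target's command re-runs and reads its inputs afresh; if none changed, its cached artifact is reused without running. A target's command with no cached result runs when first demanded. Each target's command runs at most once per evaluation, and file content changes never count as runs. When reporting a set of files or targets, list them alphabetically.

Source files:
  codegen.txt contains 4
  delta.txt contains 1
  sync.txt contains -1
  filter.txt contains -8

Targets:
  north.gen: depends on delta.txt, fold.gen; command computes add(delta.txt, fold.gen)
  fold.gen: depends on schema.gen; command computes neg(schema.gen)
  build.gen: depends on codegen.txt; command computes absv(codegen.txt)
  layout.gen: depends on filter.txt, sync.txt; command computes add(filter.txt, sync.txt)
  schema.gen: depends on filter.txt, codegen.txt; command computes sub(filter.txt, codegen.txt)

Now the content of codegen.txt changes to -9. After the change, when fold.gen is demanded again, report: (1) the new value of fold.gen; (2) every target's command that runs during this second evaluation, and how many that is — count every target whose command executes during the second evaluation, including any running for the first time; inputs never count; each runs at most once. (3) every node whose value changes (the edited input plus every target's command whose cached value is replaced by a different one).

fold.gen now evaluates to -1.
Run set: fold.gen, schema.gen (2 run).
Changed values: codegen.txt, fold.gen, schema.gen.

Initial pass — values computed on the first demand:
  schema.gen = sub(-8, 4) = -12
  fold.gen = neg(-12) = 12

Second demand — change propagation:
  schema.gen: re-runs because codegen.txt 4->-9; new result 1.
  fold.gen: re-runs because schema.gen -12->1; new result -1.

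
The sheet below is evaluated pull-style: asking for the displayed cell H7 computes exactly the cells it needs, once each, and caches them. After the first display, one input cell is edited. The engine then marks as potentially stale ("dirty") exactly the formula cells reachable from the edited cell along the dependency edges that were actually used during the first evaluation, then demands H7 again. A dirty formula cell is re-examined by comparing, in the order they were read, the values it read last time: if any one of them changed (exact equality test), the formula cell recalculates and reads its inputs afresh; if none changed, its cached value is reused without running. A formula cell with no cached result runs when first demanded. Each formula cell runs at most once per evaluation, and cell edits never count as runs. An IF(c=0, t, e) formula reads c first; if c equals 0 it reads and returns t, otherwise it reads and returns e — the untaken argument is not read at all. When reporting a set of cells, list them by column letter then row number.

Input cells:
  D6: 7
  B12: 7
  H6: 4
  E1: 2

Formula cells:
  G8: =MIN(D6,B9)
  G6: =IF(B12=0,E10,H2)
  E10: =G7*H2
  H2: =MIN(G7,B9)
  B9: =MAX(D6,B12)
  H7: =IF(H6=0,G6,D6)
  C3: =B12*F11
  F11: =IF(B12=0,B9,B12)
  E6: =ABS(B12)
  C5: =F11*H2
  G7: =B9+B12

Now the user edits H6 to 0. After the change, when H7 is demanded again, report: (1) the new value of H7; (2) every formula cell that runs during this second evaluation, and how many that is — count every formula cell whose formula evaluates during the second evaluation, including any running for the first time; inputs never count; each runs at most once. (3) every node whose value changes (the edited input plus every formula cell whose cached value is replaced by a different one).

Demanding H7 again yields 7.
5 formula cells run: B9, G6, G7, H2, H7.
The nodes whose values change: H6.
Note the branch switch — B9, G6, G7, H2 had no cache and run now for the first time.

First demand of the output computes:
  H7 = IF(H6=0: H6=4 -> else branch D6) = 7

After the edit, cleaning proceeds:
  B9: had never run; runs now, result 7.
  G7: had never run; runs now, result 14.
  H2: had never run; runs now, result 7.
  G6: had never run; runs now, result 7.
  H7: a read changed (H6 4->0) — executes, giving 7 — identical to its old value.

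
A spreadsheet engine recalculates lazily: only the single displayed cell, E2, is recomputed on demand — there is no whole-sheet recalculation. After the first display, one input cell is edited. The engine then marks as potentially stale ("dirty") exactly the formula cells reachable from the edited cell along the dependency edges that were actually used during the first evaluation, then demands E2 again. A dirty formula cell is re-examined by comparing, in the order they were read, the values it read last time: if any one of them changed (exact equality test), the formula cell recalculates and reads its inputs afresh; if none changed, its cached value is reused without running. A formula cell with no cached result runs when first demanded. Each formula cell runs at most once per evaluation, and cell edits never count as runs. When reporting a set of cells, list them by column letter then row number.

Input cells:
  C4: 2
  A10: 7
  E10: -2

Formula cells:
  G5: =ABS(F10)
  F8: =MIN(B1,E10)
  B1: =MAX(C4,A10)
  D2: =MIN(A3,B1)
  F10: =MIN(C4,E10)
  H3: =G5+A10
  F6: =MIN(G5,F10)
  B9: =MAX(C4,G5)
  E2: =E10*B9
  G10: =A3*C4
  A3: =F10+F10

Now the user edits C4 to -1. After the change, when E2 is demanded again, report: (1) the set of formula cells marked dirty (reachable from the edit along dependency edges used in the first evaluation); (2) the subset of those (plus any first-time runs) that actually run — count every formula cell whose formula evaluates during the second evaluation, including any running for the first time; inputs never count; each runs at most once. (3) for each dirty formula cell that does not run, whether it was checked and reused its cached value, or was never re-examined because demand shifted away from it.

First evaluation (everything demanded from the output):
  F10 = MIN(2, -2) = -2
  G5 = ABS(-2) = 2
  B9 = MAX(2, 2) = 2
  E2 = -2 * 2 = -4

Propagation after the edit:
  F10: runs — C4 2->-1; result -2 (same value as before).
  G5: checked — values it read are unchanged (F10 unchanged); reused cached 2 without running.
  B9: runs — C4 2->-1; result 2 (same value as before).
  E2: checked — values it read are unchanged (E10 unchanged, B9 unchanged); reused cached -4 without running.

Key observation: the cutoff stops propagation at G5 — its inputs' values are unchanged, so it reuses its cache.

Marked dirty: B9, E2, F10, G5.
Formula cells that run: B9, F10 — 2 in total.
Checked but reused from cache: E2, G5.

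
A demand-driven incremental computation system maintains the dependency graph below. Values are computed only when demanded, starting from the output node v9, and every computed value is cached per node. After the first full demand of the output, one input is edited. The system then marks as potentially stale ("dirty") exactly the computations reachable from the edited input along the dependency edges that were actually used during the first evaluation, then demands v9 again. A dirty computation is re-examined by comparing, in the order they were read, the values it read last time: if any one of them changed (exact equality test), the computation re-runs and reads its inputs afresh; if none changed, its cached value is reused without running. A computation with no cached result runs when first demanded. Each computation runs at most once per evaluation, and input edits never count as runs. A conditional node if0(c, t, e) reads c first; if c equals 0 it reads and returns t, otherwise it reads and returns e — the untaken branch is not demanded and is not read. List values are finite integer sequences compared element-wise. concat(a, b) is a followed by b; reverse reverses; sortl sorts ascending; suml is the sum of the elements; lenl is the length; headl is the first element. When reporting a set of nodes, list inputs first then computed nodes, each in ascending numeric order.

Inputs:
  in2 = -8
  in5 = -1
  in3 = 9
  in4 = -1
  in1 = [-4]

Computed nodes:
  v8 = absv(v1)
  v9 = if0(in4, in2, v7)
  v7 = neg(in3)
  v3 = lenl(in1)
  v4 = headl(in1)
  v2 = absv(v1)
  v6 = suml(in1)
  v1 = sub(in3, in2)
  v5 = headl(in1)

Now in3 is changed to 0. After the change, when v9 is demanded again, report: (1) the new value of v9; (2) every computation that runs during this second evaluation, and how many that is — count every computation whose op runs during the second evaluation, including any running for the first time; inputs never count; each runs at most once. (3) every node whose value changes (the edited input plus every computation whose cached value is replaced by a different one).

First evaluation (everything demanded from the output):
  v7 = neg(9) = -9
  v9 = if0(in4=-1 -> else branch v7) = -9

Propagation after the edit:
  v7: runs — in3 9->0; result 0.
  v9: runs — v7 -9->0; result 0.

New value of v9: 0.
Computations that run: v7, v9 — 2 in total.
Values that change: in3, v7, v9.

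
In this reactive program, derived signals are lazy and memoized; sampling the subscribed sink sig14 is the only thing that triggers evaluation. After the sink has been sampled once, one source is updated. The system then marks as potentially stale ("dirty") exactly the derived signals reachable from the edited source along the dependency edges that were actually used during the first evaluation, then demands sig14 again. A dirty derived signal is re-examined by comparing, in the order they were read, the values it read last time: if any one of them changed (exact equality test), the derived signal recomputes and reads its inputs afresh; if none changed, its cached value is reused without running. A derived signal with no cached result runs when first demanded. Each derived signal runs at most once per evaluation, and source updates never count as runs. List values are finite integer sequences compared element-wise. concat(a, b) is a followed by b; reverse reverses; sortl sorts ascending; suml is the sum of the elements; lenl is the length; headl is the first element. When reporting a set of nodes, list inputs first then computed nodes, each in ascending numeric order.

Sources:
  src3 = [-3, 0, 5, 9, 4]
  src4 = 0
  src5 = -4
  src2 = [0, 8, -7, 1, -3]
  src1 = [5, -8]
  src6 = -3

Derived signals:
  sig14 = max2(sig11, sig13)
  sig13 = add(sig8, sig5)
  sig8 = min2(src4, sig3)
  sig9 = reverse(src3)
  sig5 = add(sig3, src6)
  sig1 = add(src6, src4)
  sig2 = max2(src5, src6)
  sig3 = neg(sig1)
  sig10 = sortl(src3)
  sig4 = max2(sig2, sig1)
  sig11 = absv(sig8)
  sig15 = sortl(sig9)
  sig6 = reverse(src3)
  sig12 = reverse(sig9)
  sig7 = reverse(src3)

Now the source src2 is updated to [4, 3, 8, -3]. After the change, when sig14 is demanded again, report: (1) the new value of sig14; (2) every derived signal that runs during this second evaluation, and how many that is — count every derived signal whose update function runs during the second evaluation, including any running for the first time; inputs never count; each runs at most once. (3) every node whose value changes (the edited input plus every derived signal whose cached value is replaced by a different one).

First demand of the output computes:
  sig1 = add(-3, 0) = -3
  sig3 = neg(-3) = 3
  sig5 = add(3, -3) = 0
  sig8 = min2(0, 3) = 0
  sig11 = absv(0) = 0
  sig13 = add(0, 0) = 0
  sig14 = max2(0, 0) = 0

After the edit, cleaning proceeds:
  no node depends on src2 at all; the second demand re-runs nothing.

Note the shortcut — nothing in the graph depends on src2 at all, so no recomputation happens.

Demanding sig14 again yields 0.
0 derived signals run: none.
The nodes whose values change: src2.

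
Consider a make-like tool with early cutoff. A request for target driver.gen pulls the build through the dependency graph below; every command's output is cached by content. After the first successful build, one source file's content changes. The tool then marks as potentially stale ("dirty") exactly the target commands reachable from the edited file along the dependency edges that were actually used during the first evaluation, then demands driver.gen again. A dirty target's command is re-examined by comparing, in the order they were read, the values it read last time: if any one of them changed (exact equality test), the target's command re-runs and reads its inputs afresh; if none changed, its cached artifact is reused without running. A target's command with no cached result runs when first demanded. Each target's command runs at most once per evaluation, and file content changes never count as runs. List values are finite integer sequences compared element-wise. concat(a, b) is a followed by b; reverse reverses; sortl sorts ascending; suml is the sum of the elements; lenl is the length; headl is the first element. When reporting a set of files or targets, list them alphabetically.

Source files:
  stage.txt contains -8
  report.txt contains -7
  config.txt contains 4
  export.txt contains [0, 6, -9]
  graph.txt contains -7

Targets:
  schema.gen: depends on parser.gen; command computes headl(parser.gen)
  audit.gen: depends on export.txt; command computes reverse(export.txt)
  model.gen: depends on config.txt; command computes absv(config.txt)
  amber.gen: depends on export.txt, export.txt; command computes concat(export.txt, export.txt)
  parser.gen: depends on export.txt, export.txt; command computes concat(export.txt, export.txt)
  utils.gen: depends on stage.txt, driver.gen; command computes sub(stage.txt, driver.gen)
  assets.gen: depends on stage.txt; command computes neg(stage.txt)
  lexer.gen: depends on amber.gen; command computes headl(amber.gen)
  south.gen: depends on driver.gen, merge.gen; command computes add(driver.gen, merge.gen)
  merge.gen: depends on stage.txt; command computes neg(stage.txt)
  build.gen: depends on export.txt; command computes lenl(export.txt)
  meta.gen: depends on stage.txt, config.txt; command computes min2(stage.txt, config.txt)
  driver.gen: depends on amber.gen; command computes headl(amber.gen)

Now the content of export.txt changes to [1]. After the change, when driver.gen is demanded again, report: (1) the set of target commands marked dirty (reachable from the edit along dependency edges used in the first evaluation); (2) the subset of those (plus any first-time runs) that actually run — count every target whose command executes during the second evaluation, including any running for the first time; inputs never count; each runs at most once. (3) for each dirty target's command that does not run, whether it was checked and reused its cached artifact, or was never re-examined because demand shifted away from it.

The edit dirties: amber.gen, driver.gen.
2 target commands run: amber.gen, driver.gen.
No dirty target's command escaped a run.

First demand of the output computes:
  amber.gen = concat([0, 6, -9], [0, 6, -9]) = [0, 6, -9, 0, 6, -9]
  driver.gen = headl([0, 6, -9, 0, 6, -9]) = 0

After the edit, cleaning proceeds:
  amber.gen: a read changed (export.txt [0, 6, -9]->[1]; export.txt [0, 6, -9]->[1]) — executes, giving [1, 1].
  driver.gen: a read changed (amber.gen [0, 6, -9, 0, 6, -9]->[1, 1]) — executes, giving 1.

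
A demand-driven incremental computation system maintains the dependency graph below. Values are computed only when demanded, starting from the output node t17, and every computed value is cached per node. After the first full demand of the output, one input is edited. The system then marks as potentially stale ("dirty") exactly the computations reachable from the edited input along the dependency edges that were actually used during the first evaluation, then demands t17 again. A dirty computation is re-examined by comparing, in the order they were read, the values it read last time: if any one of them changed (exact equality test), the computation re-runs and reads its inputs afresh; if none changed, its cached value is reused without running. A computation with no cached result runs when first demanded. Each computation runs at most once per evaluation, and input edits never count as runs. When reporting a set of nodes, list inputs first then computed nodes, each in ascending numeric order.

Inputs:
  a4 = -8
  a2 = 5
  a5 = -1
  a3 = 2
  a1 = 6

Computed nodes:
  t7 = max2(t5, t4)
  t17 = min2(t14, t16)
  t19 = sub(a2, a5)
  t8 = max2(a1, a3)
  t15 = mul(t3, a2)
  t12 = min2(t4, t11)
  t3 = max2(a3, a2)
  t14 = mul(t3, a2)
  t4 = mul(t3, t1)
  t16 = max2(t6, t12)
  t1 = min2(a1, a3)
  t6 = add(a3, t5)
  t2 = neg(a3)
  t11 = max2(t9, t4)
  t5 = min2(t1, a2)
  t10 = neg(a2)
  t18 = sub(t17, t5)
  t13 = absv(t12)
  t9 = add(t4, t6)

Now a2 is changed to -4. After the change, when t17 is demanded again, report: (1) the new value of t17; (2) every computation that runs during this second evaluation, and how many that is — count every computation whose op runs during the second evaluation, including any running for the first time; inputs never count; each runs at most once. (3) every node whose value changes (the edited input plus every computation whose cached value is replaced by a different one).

First evaluation (everything demanded from the output):
  t1 = min2(6, 2) = 2
  t3 = max2(2, 5) = 5
  t4 = mul(5, 2) = 10
  t5 = min2(2, 5) = 2
  t6 = add(2, 2) = 4
  t9 = add(10, 4) = 14
  t11 = max2(14, 10) = 14
  t12 = min2(10, 14) = 10
  t14 = mul(5, 5) = 25
  t16 = max2(4, 10) = 10
  t17 = min2(25, 10) = 10

Propagation after the edit:
  t3: runs — a2 5->-4; result 2.
  t4: runs — t3 5->2; result 4.
  t5: runs — a2 5->-4; result -4.
  t6: runs — t5 2->-4; result -2.
  t9: runs — t4 10->4; t6 4->-2; result 2.
  t11: runs — t9 14->2; t4 10->4; result 4.
  t12: runs — t4 10->4; t11 14->4; result 4.
  t14: runs — t3 5->2; a2 5->-4; result -8.
  t16: runs — t6 4->-2; t12 10->4; result 4.
  t17: runs — t14 25->-8; t16 10->4; result -8.

New value of t17: -8.
Computations that run: t3, t4, t5, t6, t9, t11, t12, t14, t16, t17 — 10 in total.
Values that change: a2, t3, t4, t5, t6, t9, t11, t12, t14, t16, t17.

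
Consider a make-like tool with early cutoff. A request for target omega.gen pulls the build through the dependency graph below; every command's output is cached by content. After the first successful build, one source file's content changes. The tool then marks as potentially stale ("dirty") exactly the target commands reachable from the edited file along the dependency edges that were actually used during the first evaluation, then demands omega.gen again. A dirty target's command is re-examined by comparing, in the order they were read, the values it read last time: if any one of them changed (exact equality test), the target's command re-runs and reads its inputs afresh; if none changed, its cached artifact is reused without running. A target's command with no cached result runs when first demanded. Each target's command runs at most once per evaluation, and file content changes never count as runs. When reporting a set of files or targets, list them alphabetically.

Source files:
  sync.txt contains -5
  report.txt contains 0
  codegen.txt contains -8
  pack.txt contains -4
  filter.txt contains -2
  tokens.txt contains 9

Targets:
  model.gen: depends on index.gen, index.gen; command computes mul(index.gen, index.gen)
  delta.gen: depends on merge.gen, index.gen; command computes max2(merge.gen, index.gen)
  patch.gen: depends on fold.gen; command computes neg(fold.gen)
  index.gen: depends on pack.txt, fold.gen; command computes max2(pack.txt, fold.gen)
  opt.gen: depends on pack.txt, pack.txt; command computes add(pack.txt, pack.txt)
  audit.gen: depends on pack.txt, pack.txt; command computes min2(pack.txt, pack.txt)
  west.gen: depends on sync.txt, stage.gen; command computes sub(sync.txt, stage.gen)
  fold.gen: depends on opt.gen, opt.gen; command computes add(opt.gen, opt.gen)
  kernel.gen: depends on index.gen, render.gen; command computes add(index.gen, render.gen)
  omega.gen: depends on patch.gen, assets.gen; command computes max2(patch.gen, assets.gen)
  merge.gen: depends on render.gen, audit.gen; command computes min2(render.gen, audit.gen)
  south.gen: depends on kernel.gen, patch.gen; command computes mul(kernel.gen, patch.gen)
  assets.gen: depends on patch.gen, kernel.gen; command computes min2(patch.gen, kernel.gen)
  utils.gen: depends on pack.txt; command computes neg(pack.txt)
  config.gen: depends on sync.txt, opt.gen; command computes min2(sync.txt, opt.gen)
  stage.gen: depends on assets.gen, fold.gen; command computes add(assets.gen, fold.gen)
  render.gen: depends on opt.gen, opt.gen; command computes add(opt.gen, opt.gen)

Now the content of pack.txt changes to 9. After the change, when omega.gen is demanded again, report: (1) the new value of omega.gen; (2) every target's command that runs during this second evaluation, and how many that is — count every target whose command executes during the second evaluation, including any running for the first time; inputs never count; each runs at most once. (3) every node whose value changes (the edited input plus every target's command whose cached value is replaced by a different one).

First demand of the output computes:
  opt.gen = add(-4, -4) = -8
  fold.gen = add(-8, -8) = -16
  index.gen = max2(-4, -16) = -4
  patch.gen = neg(-16) = 16
  render.gen = add(-8, -8) = -16
  kernel.gen = add(-4, -16) = -20
  assets.gen = min2(16, -20) = -20
  omega.gen = max2(16, -20) = 16

After the edit, cleaning proceeds:
  opt.gen: a read changed (pack.txt -4->9; pack.txt -4->9) — executes, giving 18.
  fold.gen: a read changed (opt.gen -8->18; opt.gen -8->18) — executes, giving 36.
  index.gen: a read changed (pack.txt -4->9; fold.gen -16->36) — executes, giving 36.
  patch.gen: a read changed (fold.gen -16->36) — executes, giving -36.
  render.gen: a read changed (opt.gen -8->18; opt.gen -8->18) — executes, giving 36.
  kernel.gen: a read changed (index.gen -4->36; render.gen -16->36) — executes, giving 72.
  assets.gen: a read changed (patch.gen 16->-36; kernel.gen -20->72) — executes, giving -36.
  omega.gen: a read changed (patch.gen 16->-36; assets.gen -20->-36) — executes, giving -36.

Demanding omega.gen again yields -36.
8 target commands run: assets.gen, fold.gen, index.gen, kernel.gen, omega.gen, opt.gen, patch.gen, render.gen.
The nodes whose values change: assets.gen, fold.gen, index.gen, kernel.gen, omega.gen, opt.gen, pack.txt, patch.gen, render.gen.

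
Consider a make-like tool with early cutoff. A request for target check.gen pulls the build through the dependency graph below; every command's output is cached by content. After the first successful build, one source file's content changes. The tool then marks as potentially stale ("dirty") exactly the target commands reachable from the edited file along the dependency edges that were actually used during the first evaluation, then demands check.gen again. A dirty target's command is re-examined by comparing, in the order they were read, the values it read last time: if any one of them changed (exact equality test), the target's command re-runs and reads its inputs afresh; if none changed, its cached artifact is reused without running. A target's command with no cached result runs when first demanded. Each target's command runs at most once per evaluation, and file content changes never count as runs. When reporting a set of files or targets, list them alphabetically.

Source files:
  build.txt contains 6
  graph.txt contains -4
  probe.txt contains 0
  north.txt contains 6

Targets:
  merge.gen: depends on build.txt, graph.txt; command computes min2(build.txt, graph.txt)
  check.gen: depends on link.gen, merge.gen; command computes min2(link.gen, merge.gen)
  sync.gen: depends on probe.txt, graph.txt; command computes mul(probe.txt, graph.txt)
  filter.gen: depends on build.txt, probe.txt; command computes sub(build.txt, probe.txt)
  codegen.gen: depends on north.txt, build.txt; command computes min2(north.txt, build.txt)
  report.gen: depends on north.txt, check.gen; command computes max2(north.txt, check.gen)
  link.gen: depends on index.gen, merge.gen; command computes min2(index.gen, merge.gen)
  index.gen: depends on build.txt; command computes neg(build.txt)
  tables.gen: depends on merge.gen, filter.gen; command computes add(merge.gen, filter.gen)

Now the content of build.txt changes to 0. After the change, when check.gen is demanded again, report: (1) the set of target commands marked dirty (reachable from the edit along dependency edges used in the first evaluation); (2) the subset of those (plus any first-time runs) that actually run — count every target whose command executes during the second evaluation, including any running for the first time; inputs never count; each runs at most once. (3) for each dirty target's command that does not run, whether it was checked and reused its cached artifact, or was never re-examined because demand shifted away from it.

The edit dirties: check.gen, index.gen, link.gen, merge.gen.
4 target commands run: check.gen, index.gen, link.gen, merge.gen.
No dirty target's command escaped a run.

First demand of the output computes:
  index.gen = neg(6) = -6
  merge.gen = min2(6, -4) = -4
  link.gen = min2(-6, -4) = -6
  check.gen = min2(-6, -4) = -6

After the edit, cleaning proceeds:
  index.gen: a read changed (build.txt 6->0) — executes, giving 0.
  merge.gen: a read changed (build.txt 6->0) — executes, giving -4 — identical to its old value.
  link.gen: a read changed (index.gen -6->0) — executes, giving -4.
  check.gen: a read changed (link.gen -6->-4) — executes, giving -4.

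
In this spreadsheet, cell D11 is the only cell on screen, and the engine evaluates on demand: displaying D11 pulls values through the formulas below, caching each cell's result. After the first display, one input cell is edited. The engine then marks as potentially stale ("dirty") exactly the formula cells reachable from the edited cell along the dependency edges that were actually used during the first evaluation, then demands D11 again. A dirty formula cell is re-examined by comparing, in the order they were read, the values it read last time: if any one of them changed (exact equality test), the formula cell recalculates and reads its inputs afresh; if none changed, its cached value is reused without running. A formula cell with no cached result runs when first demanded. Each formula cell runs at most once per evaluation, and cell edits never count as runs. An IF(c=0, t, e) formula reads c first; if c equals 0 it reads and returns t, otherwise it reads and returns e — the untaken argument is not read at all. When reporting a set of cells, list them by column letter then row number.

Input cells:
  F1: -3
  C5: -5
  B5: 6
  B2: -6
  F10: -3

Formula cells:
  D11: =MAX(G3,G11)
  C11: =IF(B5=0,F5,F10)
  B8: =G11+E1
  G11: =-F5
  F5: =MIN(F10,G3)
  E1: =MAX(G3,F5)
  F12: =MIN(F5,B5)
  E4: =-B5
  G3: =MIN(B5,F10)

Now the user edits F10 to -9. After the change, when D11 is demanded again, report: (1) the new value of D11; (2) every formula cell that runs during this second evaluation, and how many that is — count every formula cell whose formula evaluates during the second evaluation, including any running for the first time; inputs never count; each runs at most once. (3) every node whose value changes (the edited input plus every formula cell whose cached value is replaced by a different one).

D11 now evaluates to 9.
Run set: D11, F5, G3, G11 (4 run).
Changed values: D11, F5, F10, G3, G11.

Initial pass — values computed on the first demand:
  G3 = MIN(6, -3) = -3
  F5 = MIN(-3, -3) = -3
  G11 = -(-3) = 3
  D11 = MAX(-3, 3) = 3

Second demand — change propagation:
  G3: re-runs because F10 -3->-9; new result -9.
  F5: re-runs because F10 -3->-9; G3 -3->-9; new result -9.
  G11: re-runs because F5 -3->-9; new result 9.
  D11: re-runs because G3 -3->-9; G11 3->9; new result 9.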